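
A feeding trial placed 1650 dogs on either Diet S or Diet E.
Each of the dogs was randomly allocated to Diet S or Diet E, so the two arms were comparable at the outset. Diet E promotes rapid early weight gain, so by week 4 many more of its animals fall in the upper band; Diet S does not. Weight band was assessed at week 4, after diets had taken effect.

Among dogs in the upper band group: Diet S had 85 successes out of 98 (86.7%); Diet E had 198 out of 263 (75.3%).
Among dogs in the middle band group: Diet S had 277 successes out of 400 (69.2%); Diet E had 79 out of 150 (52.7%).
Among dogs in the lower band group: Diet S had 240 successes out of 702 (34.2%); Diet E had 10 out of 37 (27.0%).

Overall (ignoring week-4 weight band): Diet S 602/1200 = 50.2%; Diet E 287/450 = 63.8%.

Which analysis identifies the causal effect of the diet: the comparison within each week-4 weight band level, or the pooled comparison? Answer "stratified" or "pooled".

pooled

The stratified and pooled comparisons disagree (Diet S wins within each week-4 weight band; Diet E wins overall), so the answer turns on the causal role of week-4 weight band.
Week-4 weight band is recorded after the diet and is itself shifted by it — it sits on the causal path from diet to outcome. Conditioning on a mediator would strip out part of the effect we want; the pooled comparison gives the total causal effect.
Pooled: Diet S 50.2% vs Diet E 63.8%; Diet E is higher overall.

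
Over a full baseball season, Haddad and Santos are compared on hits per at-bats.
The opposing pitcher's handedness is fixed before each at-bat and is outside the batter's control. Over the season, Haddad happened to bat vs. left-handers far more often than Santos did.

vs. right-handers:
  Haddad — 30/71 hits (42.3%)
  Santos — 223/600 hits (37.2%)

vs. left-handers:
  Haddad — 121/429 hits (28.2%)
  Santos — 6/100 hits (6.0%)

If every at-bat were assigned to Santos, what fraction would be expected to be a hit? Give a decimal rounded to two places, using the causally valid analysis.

Haddad is higher inside every pitcher handedness stratum but Santos is higher in aggregate. Whether to stratify depends on how pitcher handedness relates to the player.
The imbalance in pitcher handedness arose from how at-bats were allocated, not from anything the player did; and pitcher handedness independently affects the outcome. The pooled gap is confounded — condition on pitcher handedness.
Standardising Santos to the population pitcher handedness mix: 0.559·223/600 + 0.441·6/100 = 0.234.

0.23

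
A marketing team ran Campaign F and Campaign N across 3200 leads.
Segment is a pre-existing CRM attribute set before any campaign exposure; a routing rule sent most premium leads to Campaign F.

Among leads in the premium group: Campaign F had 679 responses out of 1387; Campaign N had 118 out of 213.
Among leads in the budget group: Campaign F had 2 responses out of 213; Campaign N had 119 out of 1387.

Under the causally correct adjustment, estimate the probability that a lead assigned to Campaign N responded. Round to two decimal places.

0.32

The customer segment-specific comparison favours Campaign N throughout, but the pooled figures favour Campaign F. The question is whether to condition on customer segment.
Customer segment is set before the campaign has any effect — it is not caused by the campaign — and it independently drives the outcome. That makes it a confounder, so the causal comparison is within customer segment levels.
Standardising Campaign N to the population customer segment mix: 0.500·118/213 + 0.500·119/1387 = 0.320.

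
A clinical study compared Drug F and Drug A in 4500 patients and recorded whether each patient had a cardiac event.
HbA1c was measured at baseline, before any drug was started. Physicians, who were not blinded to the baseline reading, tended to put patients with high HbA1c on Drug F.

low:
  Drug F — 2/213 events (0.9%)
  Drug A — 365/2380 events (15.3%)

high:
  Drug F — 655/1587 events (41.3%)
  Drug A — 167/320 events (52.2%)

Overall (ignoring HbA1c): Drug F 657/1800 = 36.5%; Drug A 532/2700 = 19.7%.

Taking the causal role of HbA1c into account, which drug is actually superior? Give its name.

Nothing the drug does changes HbA1c; the imbalance is an allocation artefact. With HbA1c also predicting the outcome, the pooled figure is confounded, and the within-stratum comparison is the causal one.
Within each level — low: 0.9% vs 15.3%; high: 41.3% vs 52.2% — Drug F is lower every time.

Drug F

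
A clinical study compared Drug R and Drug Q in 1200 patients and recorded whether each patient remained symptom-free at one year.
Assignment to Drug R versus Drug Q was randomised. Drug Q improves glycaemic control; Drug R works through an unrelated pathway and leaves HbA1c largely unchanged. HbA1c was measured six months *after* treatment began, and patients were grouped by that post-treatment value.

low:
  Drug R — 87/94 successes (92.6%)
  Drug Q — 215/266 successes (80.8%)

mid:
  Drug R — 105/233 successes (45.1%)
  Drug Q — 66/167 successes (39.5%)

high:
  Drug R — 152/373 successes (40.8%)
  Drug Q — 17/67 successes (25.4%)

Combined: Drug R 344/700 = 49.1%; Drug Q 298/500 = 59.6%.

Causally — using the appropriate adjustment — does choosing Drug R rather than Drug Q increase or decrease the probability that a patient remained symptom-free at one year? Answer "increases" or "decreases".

decreases

HbA1c is downstream of the drug. One should not condition on a consequence of treatment, so the overall rates are the right comparison.
Pooled: Drug R 49.1% vs Drug Q 59.6%; Drug Q is higher overall.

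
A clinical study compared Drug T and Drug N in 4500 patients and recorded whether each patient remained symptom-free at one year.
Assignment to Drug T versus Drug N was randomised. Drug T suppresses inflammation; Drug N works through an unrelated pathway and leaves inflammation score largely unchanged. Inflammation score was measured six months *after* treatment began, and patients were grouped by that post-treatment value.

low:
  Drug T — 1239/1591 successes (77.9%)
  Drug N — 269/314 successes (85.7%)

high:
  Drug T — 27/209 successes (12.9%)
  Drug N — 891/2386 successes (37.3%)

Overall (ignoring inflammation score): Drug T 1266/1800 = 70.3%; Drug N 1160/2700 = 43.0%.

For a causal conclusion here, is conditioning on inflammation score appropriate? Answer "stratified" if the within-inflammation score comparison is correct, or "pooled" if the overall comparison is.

pooled

The distribution of inflammation score is itself part of what the drug does — it is an intermediate outcome. Holding it fixed would remove that part of the effect; the total effect is the pooled difference.
Pooled: Drug T 70.3% vs Drug N 43.0%; Drug T is higher overall.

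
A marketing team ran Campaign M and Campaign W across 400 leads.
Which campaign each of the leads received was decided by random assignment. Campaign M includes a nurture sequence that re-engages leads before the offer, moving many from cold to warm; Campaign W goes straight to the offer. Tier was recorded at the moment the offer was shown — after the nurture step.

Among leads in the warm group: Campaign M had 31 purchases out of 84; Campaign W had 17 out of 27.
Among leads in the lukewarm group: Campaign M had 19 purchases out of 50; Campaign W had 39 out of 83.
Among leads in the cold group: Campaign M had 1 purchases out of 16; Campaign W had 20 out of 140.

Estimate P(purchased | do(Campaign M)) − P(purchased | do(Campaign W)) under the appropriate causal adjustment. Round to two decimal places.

Campaign W is higher inside every engagement tier stratum but Campaign M is higher in aggregate. Whether to stratify depends on how engagement tier relates to the campaign.
Because the campaign influences engagement tier, engagement tier is a post-treatment mediator, not a confounder. Stratifying on it would bias the estimate; the causal effect is the crude pooled difference.
The causal difference is the pooled difference: 0.340 − 0.304 = +0.036.

+0.04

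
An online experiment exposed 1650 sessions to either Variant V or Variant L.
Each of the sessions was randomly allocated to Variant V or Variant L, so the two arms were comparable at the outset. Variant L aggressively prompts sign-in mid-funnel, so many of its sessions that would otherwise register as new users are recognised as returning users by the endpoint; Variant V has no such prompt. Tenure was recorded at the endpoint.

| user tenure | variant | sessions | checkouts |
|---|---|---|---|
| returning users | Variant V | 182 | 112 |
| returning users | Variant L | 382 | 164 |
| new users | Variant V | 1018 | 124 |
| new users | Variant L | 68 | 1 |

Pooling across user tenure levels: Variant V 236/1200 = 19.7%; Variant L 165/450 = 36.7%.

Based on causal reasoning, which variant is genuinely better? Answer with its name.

Variant L

The user tenure-specific comparison favours Variant V throughout, but the pooled figures favour Variant L. The question is whether to condition on user tenure.
The distribution of user tenure is itself part of what the variant does — it is an intermediate outcome. Holding it fixed would remove that part of the effect; the total effect is the pooled difference.
Pooled: Variant V 19.7% vs Variant L 36.7%; Variant L is higher overall.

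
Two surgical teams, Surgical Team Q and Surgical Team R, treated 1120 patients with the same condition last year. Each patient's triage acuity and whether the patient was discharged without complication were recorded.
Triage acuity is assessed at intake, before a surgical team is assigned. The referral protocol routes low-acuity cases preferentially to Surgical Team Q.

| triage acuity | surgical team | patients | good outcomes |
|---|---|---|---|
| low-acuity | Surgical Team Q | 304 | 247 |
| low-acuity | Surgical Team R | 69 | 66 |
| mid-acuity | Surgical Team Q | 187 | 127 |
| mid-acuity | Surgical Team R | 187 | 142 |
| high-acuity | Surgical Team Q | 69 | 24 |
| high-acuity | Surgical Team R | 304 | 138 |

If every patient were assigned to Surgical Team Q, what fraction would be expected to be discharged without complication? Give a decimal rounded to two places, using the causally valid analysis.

0.61

Here triage acuity is a common cause — it drives both which surgical team a case falls under and the outcome. The crude comparison mixes populations; the stratum-specific rates are the causally relevant ones.
Standardising Surgical Team Q to the population triage acuity mix: 0.333·247/304 + 0.334·127/187 + 0.333·24/69 = 0.613.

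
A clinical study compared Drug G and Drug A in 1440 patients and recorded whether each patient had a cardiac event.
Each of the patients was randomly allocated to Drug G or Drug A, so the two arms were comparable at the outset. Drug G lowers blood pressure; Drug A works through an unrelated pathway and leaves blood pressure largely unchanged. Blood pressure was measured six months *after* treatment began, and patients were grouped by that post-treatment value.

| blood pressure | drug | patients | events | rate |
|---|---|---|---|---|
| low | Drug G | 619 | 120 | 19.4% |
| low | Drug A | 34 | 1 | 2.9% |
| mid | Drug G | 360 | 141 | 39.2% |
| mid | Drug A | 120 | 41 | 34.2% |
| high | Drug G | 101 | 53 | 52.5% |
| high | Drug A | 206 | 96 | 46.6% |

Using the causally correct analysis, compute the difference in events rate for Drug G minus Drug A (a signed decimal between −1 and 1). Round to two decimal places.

-0.09

Drug A is lower inside every blood pressure stratum but Drug G is lower in aggregate. Whether to stratify depends on how blood pressure relates to the drug.
Blood pressure here is a post-treatment variable shaped by the drug; conditioning on it would introduce bias rather than remove it. The overall comparison is the causal one.
The causal difference is the pooled difference: 0.291 − 0.383 = -0.093.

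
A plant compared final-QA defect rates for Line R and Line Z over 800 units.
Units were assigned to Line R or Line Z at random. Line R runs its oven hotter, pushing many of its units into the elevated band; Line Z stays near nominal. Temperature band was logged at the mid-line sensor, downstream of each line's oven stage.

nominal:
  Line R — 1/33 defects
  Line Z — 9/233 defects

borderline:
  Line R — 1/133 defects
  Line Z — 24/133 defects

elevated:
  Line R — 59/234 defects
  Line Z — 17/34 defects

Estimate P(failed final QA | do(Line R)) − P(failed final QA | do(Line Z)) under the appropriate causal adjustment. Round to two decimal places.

Within every in-process temperature band level Line R has the lower rate, yet pooled Line Z does — Simpson's reversal.
In-process temperature band lies on the pathway line → in-process temperature band → outcome, so adjusting for it blocks the indirect effect. For the total causal effect of line, use the unadjusted pooled rates.
The causal difference is the pooled difference: 0.152 − 0.125 = +0.028.

+0.03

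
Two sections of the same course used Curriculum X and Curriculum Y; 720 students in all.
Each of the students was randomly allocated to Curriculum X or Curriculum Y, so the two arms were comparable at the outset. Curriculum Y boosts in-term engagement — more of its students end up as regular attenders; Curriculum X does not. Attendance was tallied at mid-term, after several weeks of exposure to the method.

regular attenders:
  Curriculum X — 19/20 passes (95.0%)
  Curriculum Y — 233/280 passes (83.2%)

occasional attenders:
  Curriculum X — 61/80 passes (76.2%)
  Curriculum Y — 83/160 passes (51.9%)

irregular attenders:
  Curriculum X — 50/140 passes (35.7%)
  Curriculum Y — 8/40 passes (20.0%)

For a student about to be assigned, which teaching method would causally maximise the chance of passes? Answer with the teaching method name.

Within every mid-term attendance level Curriculum X has the higher rate, yet pooled Curriculum Y does — Simpson's reversal.
Mid-term attendance here is a post-treatment variable shaped by the teaching method; conditioning on it would introduce bias rather than remove it. The overall comparison is the causal one.
Pooled: Curriculum X 54.2% vs Curriculum Y 67.5%; Curriculum Y is higher overall.

Curriculum Y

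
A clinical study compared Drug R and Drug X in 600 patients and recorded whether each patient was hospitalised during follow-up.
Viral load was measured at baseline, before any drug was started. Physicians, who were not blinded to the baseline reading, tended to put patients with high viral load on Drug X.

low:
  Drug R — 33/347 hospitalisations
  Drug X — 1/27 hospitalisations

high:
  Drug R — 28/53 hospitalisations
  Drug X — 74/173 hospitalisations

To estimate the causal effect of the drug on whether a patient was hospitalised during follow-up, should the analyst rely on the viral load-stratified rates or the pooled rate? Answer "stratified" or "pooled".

stratified

The viral load-specific comparison favours Drug X throughout, but the pooled figures favour Drug R. The question is whether to condition on viral load.
Viral load satisfies the back-door criterion: it is not a descendant of the drug, and it blocks the spurious path from drug to outcome. Adjusting for it (i.e., using the within-viral load rates) gives the causal effect.
Within each level — low: 9.5% vs 3.7%; high: 52.8% vs 42.8% — Drug X is lower every time.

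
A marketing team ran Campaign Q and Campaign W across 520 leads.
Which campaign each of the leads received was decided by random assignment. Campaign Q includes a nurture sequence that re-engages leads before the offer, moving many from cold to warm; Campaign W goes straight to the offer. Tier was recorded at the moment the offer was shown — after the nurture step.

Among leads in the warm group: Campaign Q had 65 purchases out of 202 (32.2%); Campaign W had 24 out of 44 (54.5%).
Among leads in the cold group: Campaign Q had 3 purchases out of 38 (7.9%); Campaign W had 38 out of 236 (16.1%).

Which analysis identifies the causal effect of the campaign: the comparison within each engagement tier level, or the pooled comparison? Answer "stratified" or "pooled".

Campaign W is higher inside every engagement tier stratum but Campaign Q is higher in aggregate. Whether to stratify depends on how engagement tier relates to the campaign.
Engagement tier lies on the pathway campaign → engagement tier → outcome, so adjusting for it blocks the indirect effect. For the total causal effect of campaign, use the unadjusted pooled rates.
Pooled: Campaign Q 28.3% vs Campaign W 22.1%; Campaign Q is higher overall.

pooled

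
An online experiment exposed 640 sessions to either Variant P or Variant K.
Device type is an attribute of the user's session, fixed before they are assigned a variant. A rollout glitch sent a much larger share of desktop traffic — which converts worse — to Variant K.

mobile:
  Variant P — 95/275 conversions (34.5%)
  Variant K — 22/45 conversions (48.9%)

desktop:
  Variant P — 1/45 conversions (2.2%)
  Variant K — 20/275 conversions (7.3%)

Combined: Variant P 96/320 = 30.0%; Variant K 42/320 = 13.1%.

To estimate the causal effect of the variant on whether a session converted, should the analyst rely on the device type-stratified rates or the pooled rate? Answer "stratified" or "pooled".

stratified

Within every device type level Variant K has the higher rate, yet pooled Variant P does — Simpson's reversal.
Device type is set before the variant has any effect — it is not caused by the variant — and it independently drives the outcome. That makes it a confounder, so the causal comparison is within device type levels.
Within each level — mobile: 34.5% vs 48.9%; desktop: 2.2% vs 7.3% — Variant K is higher every time.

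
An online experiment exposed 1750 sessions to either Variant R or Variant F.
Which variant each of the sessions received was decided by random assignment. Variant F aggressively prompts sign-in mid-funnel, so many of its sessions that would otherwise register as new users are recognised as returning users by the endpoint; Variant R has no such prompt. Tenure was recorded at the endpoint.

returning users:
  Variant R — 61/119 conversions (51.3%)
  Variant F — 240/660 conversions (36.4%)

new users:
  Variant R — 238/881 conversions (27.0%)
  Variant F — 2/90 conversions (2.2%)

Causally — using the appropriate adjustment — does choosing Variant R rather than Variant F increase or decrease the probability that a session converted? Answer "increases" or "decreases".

decreases

The user tenure-specific comparison favours Variant R throughout, but the pooled figures favour Variant F. The question is whether to condition on user tenure.
Because the variant influences user tenure, user tenure is a post-treatment mediator, not a confounder. Stratifying on it would bias the estimate; the causal effect is the crude pooled difference.
Pooled: Variant R 29.9% vs Variant F 32.3%; Variant F is higher overall.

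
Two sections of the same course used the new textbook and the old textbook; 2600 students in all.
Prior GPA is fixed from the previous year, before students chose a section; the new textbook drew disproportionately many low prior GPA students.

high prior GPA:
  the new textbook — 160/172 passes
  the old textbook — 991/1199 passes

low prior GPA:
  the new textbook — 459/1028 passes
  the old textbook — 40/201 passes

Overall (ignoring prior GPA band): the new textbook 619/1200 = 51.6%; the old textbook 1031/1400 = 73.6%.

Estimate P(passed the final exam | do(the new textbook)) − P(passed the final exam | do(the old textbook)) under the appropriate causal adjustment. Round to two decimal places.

+0.17

The imbalance in prior GPA band arose from how students were allocated, not from anything the teaching method did; and prior GPA band independently affects the outcome. The pooled gap is confounded — condition on prior GPA band.
Adjusting over the population distribution of prior GPA band: 0.527·(0.930−0.827) + 0.473·(0.446−0.199) = +0.172.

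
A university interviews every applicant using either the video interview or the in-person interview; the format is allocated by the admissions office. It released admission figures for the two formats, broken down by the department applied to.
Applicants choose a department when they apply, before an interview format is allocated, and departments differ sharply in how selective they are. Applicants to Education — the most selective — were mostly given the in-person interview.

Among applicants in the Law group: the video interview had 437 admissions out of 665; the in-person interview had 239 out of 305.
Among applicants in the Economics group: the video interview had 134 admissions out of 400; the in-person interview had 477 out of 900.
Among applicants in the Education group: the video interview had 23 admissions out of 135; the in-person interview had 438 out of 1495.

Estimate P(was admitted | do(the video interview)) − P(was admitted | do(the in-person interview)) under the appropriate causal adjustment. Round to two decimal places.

-0.15

Department satisfies the back-door criterion: it is not a descendant of the interview format, and it blocks the spurious path from interview format to outcome. Adjusting for it (i.e., using the within-department rates) gives the causal effect.
Adjusting over the population distribution of department: 0.249·(0.657−0.784) + 0.333·(0.335−0.530) + 0.418·(0.170−0.293) = -0.148.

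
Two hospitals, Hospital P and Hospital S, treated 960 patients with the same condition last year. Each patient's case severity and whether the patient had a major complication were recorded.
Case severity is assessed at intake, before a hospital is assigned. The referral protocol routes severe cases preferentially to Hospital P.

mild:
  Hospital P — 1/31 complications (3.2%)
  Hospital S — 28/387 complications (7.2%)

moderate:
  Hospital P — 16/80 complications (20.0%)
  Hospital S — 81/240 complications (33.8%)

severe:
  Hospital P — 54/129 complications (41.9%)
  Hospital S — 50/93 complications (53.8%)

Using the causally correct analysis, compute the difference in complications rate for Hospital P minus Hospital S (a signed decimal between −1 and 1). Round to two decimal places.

Nothing the hospital does changes case severity; the imbalance is an allocation artefact. With case severity also predicting the outcome, the pooled figure is confounded, and the within-stratum comparison is the causal one.
Adjusting over the population distribution of case severity: 0.435·(0.032−0.072) + 0.333·(0.200−0.338) + 0.231·(0.419−0.538) = -0.091.

-0.09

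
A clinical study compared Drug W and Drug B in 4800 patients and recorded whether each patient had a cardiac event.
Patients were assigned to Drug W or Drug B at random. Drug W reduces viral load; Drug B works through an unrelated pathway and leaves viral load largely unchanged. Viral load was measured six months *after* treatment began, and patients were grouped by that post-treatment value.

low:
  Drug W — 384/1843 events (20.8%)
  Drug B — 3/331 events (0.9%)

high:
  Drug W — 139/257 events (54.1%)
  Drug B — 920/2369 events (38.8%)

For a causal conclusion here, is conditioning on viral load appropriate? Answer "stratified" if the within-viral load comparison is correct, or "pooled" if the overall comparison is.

pooled

The distribution of viral load is itself part of what the drug does — it is an intermediate outcome. Holding it fixed would remove that part of the effect; the total effect is the pooled difference.
Pooled: Drug W 24.9% vs Drug B 34.2%; Drug W is lower overall.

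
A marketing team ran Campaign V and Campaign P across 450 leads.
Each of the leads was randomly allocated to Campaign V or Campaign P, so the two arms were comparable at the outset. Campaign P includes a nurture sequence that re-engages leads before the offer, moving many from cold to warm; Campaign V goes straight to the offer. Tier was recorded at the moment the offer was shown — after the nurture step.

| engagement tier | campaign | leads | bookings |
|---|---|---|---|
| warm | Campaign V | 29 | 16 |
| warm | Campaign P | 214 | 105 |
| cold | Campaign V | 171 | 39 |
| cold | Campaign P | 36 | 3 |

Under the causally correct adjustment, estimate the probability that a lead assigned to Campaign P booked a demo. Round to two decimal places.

0.43

Engagement tier here is a post-treatment variable shaped by the campaign; conditioning on it would introduce bias rather than remove it. The overall comparison is the causal one.
So P(outcome | do(Campaign P)) is just the pooled rate for Campaign P: 108/250 = 0.432.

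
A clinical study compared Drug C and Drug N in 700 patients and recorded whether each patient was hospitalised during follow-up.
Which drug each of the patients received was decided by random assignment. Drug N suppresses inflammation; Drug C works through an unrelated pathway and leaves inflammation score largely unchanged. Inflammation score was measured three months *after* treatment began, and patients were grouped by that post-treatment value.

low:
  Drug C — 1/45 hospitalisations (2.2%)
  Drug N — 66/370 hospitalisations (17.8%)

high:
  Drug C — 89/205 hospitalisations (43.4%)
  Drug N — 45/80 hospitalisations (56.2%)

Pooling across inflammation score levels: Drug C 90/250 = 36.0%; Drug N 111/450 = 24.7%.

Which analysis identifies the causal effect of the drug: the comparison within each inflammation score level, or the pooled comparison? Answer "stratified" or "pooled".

Inflammation score here is a post-treatment variable shaped by the drug; conditioning on it would introduce bias rather than remove it. The overall comparison is the causal one.
Pooled: Drug C 36.0% vs Drug N 24.7%; Drug N is lower overall.

pooled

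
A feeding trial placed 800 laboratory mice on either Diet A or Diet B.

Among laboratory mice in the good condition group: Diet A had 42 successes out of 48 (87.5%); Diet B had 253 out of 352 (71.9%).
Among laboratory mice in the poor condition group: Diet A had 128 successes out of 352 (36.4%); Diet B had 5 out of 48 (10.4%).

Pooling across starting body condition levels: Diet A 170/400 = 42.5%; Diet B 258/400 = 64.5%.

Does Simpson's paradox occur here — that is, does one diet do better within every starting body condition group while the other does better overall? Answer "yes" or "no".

Within each starting body condition level (good condition 87.5% vs 71.9%; poor condition 36.4% vs 10.4%), Diet A has the higher rate every time. Pooled: 42.5% vs 64.5% — Diet B has the higher rate overall. The two comparisons disagree.

yes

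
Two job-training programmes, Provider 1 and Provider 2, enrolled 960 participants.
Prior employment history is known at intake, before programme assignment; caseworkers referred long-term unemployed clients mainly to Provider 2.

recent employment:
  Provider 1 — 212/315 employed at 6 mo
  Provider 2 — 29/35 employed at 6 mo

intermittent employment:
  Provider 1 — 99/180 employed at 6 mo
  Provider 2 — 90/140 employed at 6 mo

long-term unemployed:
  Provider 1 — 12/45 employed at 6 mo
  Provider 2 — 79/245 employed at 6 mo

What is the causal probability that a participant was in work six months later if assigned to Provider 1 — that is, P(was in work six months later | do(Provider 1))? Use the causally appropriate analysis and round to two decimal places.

0.51

The prior employment history-specific comparison favours Provider 2 throughout, but the pooled figures favour Provider 1. The question is whether to condition on prior employment history.
The imbalance in prior employment history arose from how participants were allocated, not from anything the programme did; and prior employment history independently affects the outcome. The pooled gap is confounded — condition on prior employment history.
Standardising Provider 1 to the population prior employment history mix: 0.365·212/315 + 0.333·99/180 + 0.302·12/45 = 0.509.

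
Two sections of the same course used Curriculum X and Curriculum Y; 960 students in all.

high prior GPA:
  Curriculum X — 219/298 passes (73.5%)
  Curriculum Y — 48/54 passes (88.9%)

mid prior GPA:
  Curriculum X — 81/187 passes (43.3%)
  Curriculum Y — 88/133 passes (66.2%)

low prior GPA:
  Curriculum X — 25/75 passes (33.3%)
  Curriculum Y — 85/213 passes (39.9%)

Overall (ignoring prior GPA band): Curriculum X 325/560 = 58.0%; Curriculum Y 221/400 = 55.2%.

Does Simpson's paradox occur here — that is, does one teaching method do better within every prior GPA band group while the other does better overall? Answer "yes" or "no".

Within each prior GPA band level (high prior GPA 73.5% vs 88.9%; mid prior GPA 43.3% vs 66.2%; low prior GPA 33.3% vs 39.9%), Curriculum Y has the higher rate every time. Pooled: 58.0% vs 55.2% — Curriculum X has the higher rate overall. The two comparisons disagree.

yes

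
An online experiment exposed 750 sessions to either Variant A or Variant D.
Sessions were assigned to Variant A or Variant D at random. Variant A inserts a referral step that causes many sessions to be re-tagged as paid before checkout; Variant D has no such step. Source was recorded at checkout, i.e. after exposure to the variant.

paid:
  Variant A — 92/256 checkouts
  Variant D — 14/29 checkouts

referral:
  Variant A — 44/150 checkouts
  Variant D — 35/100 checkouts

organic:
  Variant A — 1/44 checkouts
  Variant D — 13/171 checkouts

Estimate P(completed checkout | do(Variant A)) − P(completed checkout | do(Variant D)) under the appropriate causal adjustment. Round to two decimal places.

The stratified and pooled comparisons disagree (Variant D wins within each traffic source; Variant A wins overall), so the answer turns on the causal role of traffic source.
Traffic source lies on the pathway variant → traffic source → outcome, so adjusting for it blocks the indirect effect. For the total causal effect of variant, use the unadjusted pooled rates.
The causal difference is the pooled difference: 0.304 − 0.207 = +0.098.

+0.10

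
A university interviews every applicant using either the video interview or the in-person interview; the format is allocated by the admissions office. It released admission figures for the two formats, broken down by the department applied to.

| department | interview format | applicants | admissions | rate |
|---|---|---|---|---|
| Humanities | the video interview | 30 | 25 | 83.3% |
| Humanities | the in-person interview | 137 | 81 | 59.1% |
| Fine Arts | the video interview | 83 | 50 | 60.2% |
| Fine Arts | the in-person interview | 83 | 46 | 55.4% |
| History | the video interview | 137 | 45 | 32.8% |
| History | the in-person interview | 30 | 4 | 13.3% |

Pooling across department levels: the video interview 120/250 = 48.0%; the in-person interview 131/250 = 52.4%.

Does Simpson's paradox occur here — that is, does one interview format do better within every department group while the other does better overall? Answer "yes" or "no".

Within each department level (Humanities 83.3% vs 59.1%; Fine Arts 60.2% vs 55.4%; History 32.8% vs 13.3%), the video interview has the higher rate every time. Pooled: 48.0% vs 52.4% — the in-person interview has the higher rate overall. The two comparisons disagree.

yes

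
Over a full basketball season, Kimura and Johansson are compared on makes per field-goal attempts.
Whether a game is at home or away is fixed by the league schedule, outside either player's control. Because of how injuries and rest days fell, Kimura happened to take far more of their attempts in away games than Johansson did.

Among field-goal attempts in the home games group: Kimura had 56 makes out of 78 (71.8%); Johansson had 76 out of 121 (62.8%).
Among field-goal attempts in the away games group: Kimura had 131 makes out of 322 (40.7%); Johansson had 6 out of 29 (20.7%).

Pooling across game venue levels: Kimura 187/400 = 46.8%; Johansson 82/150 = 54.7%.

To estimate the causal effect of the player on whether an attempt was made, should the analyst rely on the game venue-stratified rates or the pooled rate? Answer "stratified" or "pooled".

Here game venue is a common cause — it drives both which player a case falls under and the outcome. The crude comparison mixes populations; the stratum-specific rates are the causally relevant ones.
Within each level — home games: 71.8% vs 62.8%; away games: 40.7% vs 20.7% — Kimura is higher every time.

stratified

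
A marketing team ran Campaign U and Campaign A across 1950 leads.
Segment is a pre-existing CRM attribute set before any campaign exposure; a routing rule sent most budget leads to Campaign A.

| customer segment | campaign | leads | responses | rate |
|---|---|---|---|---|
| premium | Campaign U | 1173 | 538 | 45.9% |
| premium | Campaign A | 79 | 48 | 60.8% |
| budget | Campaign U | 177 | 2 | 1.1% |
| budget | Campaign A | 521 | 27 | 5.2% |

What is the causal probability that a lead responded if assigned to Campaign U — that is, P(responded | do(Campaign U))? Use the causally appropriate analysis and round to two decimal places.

The stratified and pooled comparisons disagree (Campaign A wins within each customer segment; Campaign U wins overall), so the answer turns on the causal role of customer segment.
The imbalance in customer segment arose from how leads were allocated, not from anything the campaign did; and customer segment independently affects the outcome. The pooled gap is confounded — condition on customer segment.
Standardising Campaign U to the population customer segment mix: 0.642·538/1173 + 0.358·2/177 = 0.299.

0.30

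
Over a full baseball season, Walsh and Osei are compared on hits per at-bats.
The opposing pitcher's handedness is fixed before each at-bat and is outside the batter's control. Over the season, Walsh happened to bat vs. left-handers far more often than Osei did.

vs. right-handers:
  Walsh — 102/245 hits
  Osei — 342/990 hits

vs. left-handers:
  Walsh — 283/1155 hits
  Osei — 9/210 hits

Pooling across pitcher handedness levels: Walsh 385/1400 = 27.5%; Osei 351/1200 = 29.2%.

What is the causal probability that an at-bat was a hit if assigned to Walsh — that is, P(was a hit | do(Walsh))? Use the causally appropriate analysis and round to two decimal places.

Since pitcher handedness is a pre-existing factor (not a product of the player) and it affects the outcome on its own, it is a confounder. The stratified rates, not the pooled rate, identify the causal effect.
Standardising Walsh to the population pitcher handedness mix: 0.475·102/245 + 0.525·283/1155 = 0.326.

0.33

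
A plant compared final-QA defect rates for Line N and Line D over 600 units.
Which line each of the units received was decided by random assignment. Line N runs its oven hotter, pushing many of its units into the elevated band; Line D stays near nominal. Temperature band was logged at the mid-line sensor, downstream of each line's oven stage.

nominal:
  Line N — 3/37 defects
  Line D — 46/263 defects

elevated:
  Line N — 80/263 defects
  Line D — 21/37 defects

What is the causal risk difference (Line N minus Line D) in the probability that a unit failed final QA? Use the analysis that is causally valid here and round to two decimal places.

+0.05

Stratifying would compare lines among units the lines themselves sorted into in-process temperature band groups — a form of selection on an intermediate. The unconditioned pooled rates give the total causal effect.
The causal difference is the pooled difference: 0.277 − 0.223 = +0.053.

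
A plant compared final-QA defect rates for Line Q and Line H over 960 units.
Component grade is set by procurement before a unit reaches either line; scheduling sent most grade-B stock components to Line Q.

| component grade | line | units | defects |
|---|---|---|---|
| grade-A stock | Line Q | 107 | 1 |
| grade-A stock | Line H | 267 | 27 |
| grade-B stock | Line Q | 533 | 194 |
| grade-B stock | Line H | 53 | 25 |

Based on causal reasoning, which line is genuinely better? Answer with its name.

Line Q

Line Q is lower inside every component grade stratum but Line H is lower in aggregate. Whether to stratify depends on how component grade relates to the line.
Component grade satisfies the back-door criterion: it is not a descendant of the line, and it blocks the spurious path from line to outcome. Adjusting for it (i.e., using the within-component grade rates) gives the causal effect.
Within each level — grade-A stock: 0.9% vs 10.1%; grade-B stock: 36.4% vs 47.2% — Line Q is lower every time.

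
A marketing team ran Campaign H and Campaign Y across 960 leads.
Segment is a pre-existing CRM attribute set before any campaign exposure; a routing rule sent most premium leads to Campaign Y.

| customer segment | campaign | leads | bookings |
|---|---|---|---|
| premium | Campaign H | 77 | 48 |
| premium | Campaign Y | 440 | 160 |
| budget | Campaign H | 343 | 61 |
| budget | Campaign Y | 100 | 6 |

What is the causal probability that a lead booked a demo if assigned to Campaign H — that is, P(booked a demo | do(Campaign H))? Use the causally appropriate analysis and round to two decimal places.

Within every customer segment level Campaign H has the higher rate, yet pooled Campaign Y does — Simpson's reversal.
Customer segment satisfies the back-door criterion: it is not a descendant of the campaign, and it blocks the spurious path from campaign to outcome. Adjusting for it (i.e., using the within-customer segment rates) gives the causal effect.
Standardising Campaign H to the population customer segment mix: 0.539·48/77 + 0.461·61/343 = 0.418.

0.42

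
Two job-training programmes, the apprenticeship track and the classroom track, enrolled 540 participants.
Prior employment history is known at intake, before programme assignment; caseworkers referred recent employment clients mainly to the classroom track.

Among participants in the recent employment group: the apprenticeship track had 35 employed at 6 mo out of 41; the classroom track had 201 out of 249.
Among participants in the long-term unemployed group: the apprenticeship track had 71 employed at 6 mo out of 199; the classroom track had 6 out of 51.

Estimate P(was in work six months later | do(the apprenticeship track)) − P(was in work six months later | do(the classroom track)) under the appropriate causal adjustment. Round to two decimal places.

Within every prior employment history level the apprenticeship track has the higher rate, yet pooled the classroom track does — Simpson's reversal.
Here prior employment history is a common cause — it drives both which programme a case falls under and the outcome. The crude comparison mixes populations; the stratum-specific rates are the causally relevant ones.
Adjusting over the population distribution of prior employment history: 0.537·(0.854−0.807) + 0.463·(0.357−0.118) = +0.136.

+0.14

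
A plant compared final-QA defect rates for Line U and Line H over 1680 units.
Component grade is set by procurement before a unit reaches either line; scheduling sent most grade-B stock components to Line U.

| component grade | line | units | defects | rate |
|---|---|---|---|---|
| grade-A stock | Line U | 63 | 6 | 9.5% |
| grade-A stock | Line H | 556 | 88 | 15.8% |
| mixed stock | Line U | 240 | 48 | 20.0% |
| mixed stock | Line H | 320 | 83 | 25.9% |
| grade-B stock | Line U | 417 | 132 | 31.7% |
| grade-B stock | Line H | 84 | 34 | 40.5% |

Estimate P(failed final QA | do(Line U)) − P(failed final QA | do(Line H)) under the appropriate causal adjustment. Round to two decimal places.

Line U is lower inside every component grade stratum but Line H is lower in aggregate. Whether to stratify depends on how component grade relates to the line.
Since component grade is a pre-existing factor (not a product of the line) and it affects the outcome on its own, it is a confounder. The stratified rates, not the pooled rate, identify the causal effect.
Adjusting over the population distribution of component grade: 0.368·(0.095−0.158) + 0.333·(0.200−0.259) + 0.298·(0.317−0.405) = -0.069.

-0.07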